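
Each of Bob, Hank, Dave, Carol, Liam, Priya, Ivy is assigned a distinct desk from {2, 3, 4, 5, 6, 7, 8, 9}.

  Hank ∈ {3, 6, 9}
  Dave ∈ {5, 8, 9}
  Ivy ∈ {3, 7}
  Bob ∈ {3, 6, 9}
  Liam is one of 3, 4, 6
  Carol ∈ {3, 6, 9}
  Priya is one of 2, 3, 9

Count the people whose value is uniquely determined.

3

Bob, Hank, Carol share exactly the 3 values {3, 6, 9}; by pigeonhole those values go to them, so strike 3, 6, 9 from Dave, Liam, Priya, Ivy.
Liam has just one choice, so Liam = 4.
Priya's domain is down to {2}, so Priya = 2.
Ivy must be 7 (only option left).
Determined: Liam=4, Priya=2, Ivy=7. The other people each still have more than one consistent value. That makes 3.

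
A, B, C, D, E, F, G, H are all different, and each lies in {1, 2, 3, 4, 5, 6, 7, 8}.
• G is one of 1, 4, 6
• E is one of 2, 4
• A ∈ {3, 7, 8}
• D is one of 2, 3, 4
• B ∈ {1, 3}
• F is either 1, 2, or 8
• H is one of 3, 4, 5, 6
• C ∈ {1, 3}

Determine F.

The 8 variables draw from only 8 values {1, 2, 3, 4, 5, 6, 7, 8}, so each is used; only H can be 5, hence H = 5.
Among the 7 still-open variables, 6 fits only G (and all 7 values in {1, 2, 3, 4, 6, 7, 8} must be used), so G = 6.
Among the 6 still-open variables, 7 fits only A (and all 6 values in {1, 2, 3, 4, 7, 8} must be used), so A = 7.
Among the 5 still-open variables, 8 fits only F (and all 5 values in {1, 2, 3, 4, 8} must be used), so F = 8.

8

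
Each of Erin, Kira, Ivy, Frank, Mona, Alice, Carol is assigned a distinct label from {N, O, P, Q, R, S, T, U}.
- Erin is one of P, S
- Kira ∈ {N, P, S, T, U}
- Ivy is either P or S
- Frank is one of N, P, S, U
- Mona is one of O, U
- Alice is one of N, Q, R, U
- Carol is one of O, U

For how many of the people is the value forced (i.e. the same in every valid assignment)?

The 2 variables Erin and Ivy are confined to {P, S}, which locks those values in; drop them from Kira, Frank.
Mona and Carol share exactly the 2 values {O, U}; by pigeonhole those values go to them, so strike O, U from Kira, Frank, Alice.
That leaves Frank = N. So Kira, Alice can't be N.
That leaves Kira = T.
Determined: Kira=T, Frank=N. The other people each still have more than one consistent value. That makes 2.

2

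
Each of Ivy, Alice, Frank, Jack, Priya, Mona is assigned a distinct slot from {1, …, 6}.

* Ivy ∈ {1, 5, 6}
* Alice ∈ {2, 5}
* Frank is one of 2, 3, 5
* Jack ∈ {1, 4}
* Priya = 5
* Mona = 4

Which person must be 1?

Jack

Priya's domain is down to {5}, so Priya = 5. Strike 5 from Ivy, Alice, Frank.
Mona's domain is down to {4}, so Mona = 4. Strike 4 from Jack.
So 1 goes to Jack.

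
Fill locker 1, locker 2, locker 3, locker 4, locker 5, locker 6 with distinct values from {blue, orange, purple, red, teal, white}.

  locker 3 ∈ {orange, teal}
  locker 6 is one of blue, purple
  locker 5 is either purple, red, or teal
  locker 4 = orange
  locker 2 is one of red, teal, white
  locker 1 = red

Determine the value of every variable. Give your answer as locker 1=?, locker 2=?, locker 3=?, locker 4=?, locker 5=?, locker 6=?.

locker 1's domain is down to {red}, so locker 1 = red. Eliminate red elsewhere: locker 2, locker 5.
locker 4's domain is down to {orange}, so locker 4 = orange. Strike orange from locker 3.
That leaves locker 3 = teal. Strike teal from locker 2, locker 5.
That leaves locker 5 = purple. Remove purple from locker 6.
That leaves locker 6 = blue.
locker 2 has just one choice, so locker 2 = white.

locker 1=red, locker 2=white, locker 3=teal, locker 4=orange, locker 5=purple, locker 6=blue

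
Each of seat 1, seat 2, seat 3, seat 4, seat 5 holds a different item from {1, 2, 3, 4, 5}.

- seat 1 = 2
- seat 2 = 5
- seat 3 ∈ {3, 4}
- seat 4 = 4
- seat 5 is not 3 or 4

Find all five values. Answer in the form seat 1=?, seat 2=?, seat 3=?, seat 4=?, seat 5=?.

seat 1 has just one choice, so seat 1 = 2. Remove 2 from seat 5.
seat 2 has just one choice, so seat 2 = 5. So seat 5 can't be 5.
seat 4's domain is down to {4}, so seat 4 = 4. Eliminate 4 elsewhere: seat 3.
That leaves seat 5 = 1.
seat 3 has just one choice, so seat 3 = 3.

seat 1=2, seat 2=5, seat 3=3, seat 4=4, seat 5=1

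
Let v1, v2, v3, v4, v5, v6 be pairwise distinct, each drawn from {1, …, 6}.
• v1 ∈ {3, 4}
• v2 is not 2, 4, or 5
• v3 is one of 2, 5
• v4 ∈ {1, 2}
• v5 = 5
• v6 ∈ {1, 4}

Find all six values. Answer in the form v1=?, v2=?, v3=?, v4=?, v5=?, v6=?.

v5's domain is down to {5}, so v5 = 5. So v3 can't be 5.
v3's domain is down to {2}, so v3 = 2. So v4 can't be 2.
v4 must be 1 (only option left). Eliminate 1 elsewhere: v2, v6.
v6 has just one choice, so v6 = 4. So v1 can't be 4.
v1 must be 3 (only option left). Strike 3 from v2.
v2's domain is down to {6}, so v2 = 6.

v1=3, v2=6, v3=2, v4=1, v5=5, v6=4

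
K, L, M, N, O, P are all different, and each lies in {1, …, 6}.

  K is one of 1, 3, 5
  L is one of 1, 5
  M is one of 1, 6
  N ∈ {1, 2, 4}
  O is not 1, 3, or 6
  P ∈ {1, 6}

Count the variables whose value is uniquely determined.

The 6 variables draw from only 6 values {1, 2, 3, 4, 5, 6}, so each is used; only K can be 3, hence K = 3.
The 2 variables M and P are confined to {1, 6}, which locks those values in; drop them from L, N.
L must be 5 (only option left). Strike 5 from O.
Determined: K=3, L=5. The other variables each still have more than one consistent value. That makes 2.

2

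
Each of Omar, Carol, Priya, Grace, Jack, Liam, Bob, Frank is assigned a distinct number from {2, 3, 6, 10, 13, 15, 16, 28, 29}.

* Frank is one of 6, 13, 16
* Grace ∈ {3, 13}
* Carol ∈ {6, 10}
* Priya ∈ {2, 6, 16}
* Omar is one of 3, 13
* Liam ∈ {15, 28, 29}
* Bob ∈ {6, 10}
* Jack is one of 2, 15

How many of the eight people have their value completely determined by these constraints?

Omar and Grace share exactly the 2 values {3, 13}; by pigeonhole those values go to them, so strike 3, 13 from Frank.
The 2 variables Carol and Bob are confined to {6, 10}, which locks those values in; drop them from Priya, Frank.
Frank's domain is down to {16}, so Frank = 16. Remove 16 from Priya.
Priya's domain is down to {2}, so Priya = 2. Eliminate 2 elsewhere: Jack.
Jack has just one choice, so Jack = 15. Remove 15 from Liam.
Determined: Priya=2, Jack=15, Frank=16. The other people each still have more than one consistent value. That makes 3.

3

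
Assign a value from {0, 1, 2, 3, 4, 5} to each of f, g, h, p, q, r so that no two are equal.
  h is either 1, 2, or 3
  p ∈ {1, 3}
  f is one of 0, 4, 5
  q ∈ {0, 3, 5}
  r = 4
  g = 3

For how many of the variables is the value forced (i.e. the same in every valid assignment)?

4

g has just one choice, so g = 3. Remove 3 from h, p, q.
p must be 1 (only option left). Remove 1 from h.
That leaves r = 4. Remove 4 from f.
That leaves h = 2.
Determined: g=3, h=2, p=1, r=4. The other variables each still have more than one consistent value. That makes 4.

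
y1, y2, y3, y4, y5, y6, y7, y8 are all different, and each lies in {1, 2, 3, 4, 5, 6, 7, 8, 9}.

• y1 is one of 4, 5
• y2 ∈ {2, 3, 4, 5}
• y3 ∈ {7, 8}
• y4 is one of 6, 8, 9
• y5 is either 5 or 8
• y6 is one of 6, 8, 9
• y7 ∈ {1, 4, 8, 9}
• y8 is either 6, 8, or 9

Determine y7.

y4, y6, y8 between them cover only {6, 8, 9} — a naked triple. Remove those values from y3, y5, y7.
y3 has just one choice, so y3 = 7.
y5 must be 5 (only option left). Eliminate 5 elsewhere: y1, y2.
y1 has just one choice, so y1 = 4. Strike 4 from y2, y7.
So y7 = 1.

1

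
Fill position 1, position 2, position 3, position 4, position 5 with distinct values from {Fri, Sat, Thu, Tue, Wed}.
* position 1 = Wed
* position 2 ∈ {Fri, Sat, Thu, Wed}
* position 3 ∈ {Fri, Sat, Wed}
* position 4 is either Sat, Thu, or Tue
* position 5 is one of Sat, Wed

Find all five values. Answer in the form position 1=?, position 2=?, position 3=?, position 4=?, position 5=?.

position 1=Wed, position 2=Thu, position 3=Fri, position 4=Tue, position 5=Sat

position 1 has just one choice, so position 1 = Wed. Strike Wed from position 2, position 3, position 5.
position 5 must be Sat (only option left). Remove Sat from position 2, position 3, position 4.
position 3's domain is down to {Fri}, so position 3 = Fri. Strike Fri from position 2.
That leaves position 2 = Thu. So position 4 can't be Thu.
position 4's domain is down to {Tue}, so position 4 = Tue.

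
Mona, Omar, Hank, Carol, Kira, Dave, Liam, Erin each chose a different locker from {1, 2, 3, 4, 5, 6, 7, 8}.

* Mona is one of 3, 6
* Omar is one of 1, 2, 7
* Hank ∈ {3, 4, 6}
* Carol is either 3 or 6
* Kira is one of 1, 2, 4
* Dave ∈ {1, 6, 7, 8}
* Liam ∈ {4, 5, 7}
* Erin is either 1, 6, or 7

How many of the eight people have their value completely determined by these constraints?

The 8 variables draw from only 8 values {1, 2, 3, 4, 5, 6, 7, 8}, so each is used; only Liam can be 5, hence Liam = 5.
The 7 still-open variables together cover exactly {1, 2, 3, 4, 6, 7, 8} — 7 values for 7 variables — and 8 appears only in Dave's list, so Dave = 8.
Mona and Carol between them cover only {3, 6} — a naked pair. Remove those values from Hank, Erin.
That leaves Hank = 4. So Kira can't be 4.
Determined: Hank=4, Dave=8, Liam=5. The other people each still have more than one consistent value. That makes 3.

3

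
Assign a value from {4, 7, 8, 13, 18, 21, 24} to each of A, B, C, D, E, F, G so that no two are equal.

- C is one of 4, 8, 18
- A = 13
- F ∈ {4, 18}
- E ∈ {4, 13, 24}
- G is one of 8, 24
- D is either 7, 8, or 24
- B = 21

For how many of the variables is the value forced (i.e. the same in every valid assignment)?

A's domain is down to {13}, so A = 13. Strike 13 from E.
B must be 21 (only option left).
The 5 still-open variables draw from only 5 values {4, 7, 8, 18, 24}, so each is used; only D can be 7, hence D = 7.
Determined: A=13, B=21, D=7. The other variables each still have more than one consistent value. That makes 3.

3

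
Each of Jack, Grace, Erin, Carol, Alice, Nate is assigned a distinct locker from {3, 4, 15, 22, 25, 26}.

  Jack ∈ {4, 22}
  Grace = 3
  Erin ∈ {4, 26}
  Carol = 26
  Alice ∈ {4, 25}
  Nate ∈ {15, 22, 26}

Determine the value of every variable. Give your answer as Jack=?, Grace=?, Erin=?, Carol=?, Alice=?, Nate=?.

Grace's domain is down to {3}, so Grace = 3.
Carol must be 26 (only option left). Remove 26 from Erin, Nate.
That leaves Erin = 4. Eliminate 4 elsewhere: Jack, Alice.
Alice must be 25 (only option left).
Jack must be 22 (only option left). Remove 22 from Nate.
Nate's domain is down to {15}, so Nate = 15.

Jack=22, Grace=3, Erin=4, Carol=26, Alice=25, Nate=15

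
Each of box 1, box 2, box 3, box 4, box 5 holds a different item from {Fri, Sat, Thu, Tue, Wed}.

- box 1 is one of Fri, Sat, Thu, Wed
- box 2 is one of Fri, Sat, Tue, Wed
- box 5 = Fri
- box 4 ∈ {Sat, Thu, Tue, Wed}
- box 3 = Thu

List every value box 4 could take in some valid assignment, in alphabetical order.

Sat, Tue, Wed

box 3 has just one choice, so box 3 = Thu. Strike Thu from box 1, box 4.
box 5's domain is down to {Fri}, so box 5 = Fri. Eliminate Fri elsewhere: box 1, box 2.
No further eliminations apply; box 4 can still be any of Sat, Tue, Wed.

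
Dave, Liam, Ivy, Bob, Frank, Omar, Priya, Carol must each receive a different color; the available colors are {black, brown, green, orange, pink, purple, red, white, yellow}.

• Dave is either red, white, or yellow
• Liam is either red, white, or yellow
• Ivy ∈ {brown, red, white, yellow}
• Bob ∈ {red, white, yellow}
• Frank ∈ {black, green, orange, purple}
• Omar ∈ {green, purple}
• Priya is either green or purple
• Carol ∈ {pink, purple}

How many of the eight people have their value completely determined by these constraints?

2

Omar and Priya share exactly the 2 values {green, purple}; by pigeonhole those values go to them, so strike green, purple from Frank, Carol.
Carol has just one choice, so Carol = pink.
The 3 variables Dave, Liam, Bob are confined to {red, white, yellow}, which locks those values in; drop them from Ivy.
Ivy must be brown (only option left).
Determined: Ivy=brown, Carol=pink. The other people each still have more than one consistent value. That makes 2.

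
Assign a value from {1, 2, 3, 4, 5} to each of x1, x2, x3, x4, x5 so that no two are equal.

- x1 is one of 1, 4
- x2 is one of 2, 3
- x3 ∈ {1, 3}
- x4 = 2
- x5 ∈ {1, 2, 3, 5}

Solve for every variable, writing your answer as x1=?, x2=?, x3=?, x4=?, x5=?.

x4 must be 2 (only option left). Eliminate 2 elsewhere: x2, x5.
That leaves x2 = 3. So x3, x5 can't be 3.
That leaves x3 = 1. Eliminate 1 elsewhere: x1, x5.
x5 must be 5 (only option left).
x1's domain is down to {4}, so x1 = 4.

x1=4, x2=3, x3=1, x4=2, x5=5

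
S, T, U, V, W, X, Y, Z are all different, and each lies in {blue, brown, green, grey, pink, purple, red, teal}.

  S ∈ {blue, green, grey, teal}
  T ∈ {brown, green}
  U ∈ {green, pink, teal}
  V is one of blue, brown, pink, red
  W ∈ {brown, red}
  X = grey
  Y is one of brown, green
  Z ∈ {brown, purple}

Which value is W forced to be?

X has just one choice, so X = grey. So S can't be grey.
The 7 still-open variables draw from only 7 values {blue, brown, green, pink, purple, red, teal}, so each is used; only Z can be purple, hence Z = purple.
T and Y share exactly the 2 values {brown, green}; by pigeonhole those values go to them, so strike brown, green from S, U, V, W.
So W = red.

red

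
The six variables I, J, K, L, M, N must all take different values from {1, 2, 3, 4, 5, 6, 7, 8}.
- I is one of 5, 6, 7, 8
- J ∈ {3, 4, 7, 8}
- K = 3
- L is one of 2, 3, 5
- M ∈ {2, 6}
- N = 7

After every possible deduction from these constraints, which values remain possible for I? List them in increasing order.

K's domain is down to {3}, so K = 3. Strike 3 from J, L.
N has just one choice, so N = 7. Strike 7 from I, J.
No further eliminations apply; I can still be any of 5, 6, 8.

5, 6, 8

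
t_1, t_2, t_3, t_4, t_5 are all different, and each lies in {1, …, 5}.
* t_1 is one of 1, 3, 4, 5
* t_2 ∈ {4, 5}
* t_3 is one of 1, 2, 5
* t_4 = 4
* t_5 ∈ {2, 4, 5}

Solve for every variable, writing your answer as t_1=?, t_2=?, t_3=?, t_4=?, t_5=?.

t_4 has just one choice, so t_4 = 4. Strike 4 from t_1, t_2, t_5.
t_2 must be 5 (only option left). Eliminate 5 elsewhere: t_1, t_3, t_5.
That leaves t_5 = 2. Remove 2 from t_3.
t_3 has just one choice, so t_3 = 1. Eliminate 1 elsewhere: t_1.
t_1's domain is down to {3}, so t_1 = 3.

t_1=3, t_2=5, t_3=1, t_4=4, t_5=2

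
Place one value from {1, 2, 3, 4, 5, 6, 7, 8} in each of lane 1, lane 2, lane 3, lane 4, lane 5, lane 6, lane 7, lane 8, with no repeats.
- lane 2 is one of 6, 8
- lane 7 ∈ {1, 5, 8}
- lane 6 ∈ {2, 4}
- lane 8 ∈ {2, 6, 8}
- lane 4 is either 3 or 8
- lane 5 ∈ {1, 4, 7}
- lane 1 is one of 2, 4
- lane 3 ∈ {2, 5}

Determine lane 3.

The 8 variables together cover exactly {1, 2, 3, 4, 5, 6, 7, 8} — 8 values for 8 variables — and 3 appears only in lane 4's list, so lane 4 = 3.
The 7 still-open variables draw from only 7 values {1, 2, 4, 5, 6, 7, 8}, so each is used; only lane 5 can be 7, hence lane 5 = 7.
The 6 still-open variables together cover exactly {1, 2, 4, 5, 6, 8} — 6 values for 6 variables — and 1 appears only in lane 7's list, so lane 7 = 1.
The 5 still-open variables draw from only 5 values {2, 4, 5, 6, 8}, so each is used; only lane 3 can be 5, hence lane 3 = 5.

5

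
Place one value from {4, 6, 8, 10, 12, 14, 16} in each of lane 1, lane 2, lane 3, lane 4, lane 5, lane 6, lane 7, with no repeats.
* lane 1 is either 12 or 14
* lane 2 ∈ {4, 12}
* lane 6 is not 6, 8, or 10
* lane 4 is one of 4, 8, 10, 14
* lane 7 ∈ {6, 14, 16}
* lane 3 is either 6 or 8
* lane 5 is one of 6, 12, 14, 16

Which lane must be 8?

lane 3

The 7 variables together cover exactly {4, 6, 8, 10, 12, 14, 16} — 7 values for 7 variables — and 10 appears only in lane 4's list, so lane 4 = 10.
Among the 6 still-open variables, 8 fits only lane 3 (and all 6 values in {4, 6, 8, 12, 14, 16} must be used), so lane 3 = 8.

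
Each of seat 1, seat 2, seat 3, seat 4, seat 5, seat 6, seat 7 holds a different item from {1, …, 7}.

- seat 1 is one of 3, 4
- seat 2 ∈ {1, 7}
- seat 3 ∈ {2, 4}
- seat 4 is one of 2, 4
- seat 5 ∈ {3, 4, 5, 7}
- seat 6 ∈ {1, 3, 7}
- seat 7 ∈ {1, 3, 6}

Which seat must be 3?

seat 1

Among the 7 variables, 5 fits only seat 5 (and all 7 values in {1, 2, 3, 4, 5, 6, 7} must be used), so seat 5 = 5.
The 6 still-open variables draw from only 6 values {1, 2, 3, 4, 6, 7}, so each is used; only seat 7 can be 6, hence seat 7 = 6.
seat 3 and seat 4 share exactly the 2 values {2, 4}; by pigeonhole those values go to them, so strike 2, 4 from seat 1.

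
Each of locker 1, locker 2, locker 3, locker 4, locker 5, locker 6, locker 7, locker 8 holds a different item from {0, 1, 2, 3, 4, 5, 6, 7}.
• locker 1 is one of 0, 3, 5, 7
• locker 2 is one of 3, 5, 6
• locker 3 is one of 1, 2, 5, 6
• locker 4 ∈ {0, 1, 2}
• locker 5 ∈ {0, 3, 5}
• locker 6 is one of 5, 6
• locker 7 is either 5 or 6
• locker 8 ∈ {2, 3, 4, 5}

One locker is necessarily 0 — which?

The 8 variables together cover exactly {0, 1, 2, 3, 4, 5, 6, 7} — 8 values for 8 variables — and 4 appears only in locker 8's list, so locker 8 = 4.
The 7 still-open variables together cover exactly {0, 1, 2, 3, 5, 6, 7} — 7 values for 7 variables — and 7 appears only in locker 1's list, so locker 1 = 7.
locker 6 and locker 7 share exactly the 2 values {5, 6}; by pigeonhole those values go to them, so strike 5, 6 from locker 2, locker 3, locker 5.
locker 2's domain is down to {3}, so locker 2 = 3. Eliminate 3 elsewhere: locker 5.
So 0 goes to locker 5.

locker 5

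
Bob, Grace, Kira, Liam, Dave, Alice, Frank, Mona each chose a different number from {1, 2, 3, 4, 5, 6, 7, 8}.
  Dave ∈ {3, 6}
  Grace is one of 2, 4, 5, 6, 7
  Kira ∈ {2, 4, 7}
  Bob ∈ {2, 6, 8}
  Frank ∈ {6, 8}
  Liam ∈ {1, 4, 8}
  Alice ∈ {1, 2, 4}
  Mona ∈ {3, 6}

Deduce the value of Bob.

2

Among the 8 variables, 5 fits only Grace (and all 8 values in {1, 2, 3, 4, 5, 6, 7, 8} must be used), so Grace = 5.
The 7 still-open variables draw from only 7 values {1, 2, 3, 4, 6, 7, 8}, so each is used; only Kira can be 7, hence Kira = 7.
Dave and Mona share exactly the 2 values {3, 6}; by pigeonhole those values go to them, so strike 3, 6 from Bob, Frank.
That leaves Frank = 8. Eliminate 8 elsewhere: Bob, Liam.
So Bob = 2.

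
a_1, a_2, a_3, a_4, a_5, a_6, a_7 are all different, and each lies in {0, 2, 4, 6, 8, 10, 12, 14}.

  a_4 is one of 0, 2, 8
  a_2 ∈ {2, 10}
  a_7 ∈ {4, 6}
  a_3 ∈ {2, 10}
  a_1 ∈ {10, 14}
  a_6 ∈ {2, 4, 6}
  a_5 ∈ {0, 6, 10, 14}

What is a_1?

14

The 7 variables draw from only 7 values {0, 2, 4, 6, 8, 10, 14}, so each is used; only a_4 can be 8, hence a_4 = 8.
The 6 still-open variables draw from only 6 values {0, 2, 4, 6, 10, 14}, so each is used; only a_5 can be 0, hence a_5 = 0.
The 5 still-open variables together cover exactly {2, 4, 6, 10, 14} — 5 values for 5 variables — and 14 appears only in a_1's list, so a_1 = 14.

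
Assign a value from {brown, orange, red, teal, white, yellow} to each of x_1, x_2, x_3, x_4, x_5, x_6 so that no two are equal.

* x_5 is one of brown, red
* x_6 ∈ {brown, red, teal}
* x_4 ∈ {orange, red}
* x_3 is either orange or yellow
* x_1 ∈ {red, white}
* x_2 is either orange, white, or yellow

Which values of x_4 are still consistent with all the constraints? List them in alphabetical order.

orange, red

The 6 variables together cover exactly {brown, orange, red, teal, white, yellow} — 6 values for 6 variables — and teal appears only in x_6's list, so x_6 = teal.
The 5 still-open variables draw from only 5 values {brown, orange, red, white, yellow}, so each is used; only x_5 can be brown, hence x_5 = brown.
No further eliminations apply; x_4 can still be any of orange, red.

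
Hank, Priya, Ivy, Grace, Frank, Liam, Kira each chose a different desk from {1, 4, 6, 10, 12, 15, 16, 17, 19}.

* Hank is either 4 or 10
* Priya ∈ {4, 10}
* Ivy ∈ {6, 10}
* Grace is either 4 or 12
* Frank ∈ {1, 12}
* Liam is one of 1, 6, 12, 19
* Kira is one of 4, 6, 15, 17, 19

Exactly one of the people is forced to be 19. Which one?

Liam

Hank and Priya share exactly the 2 values {4, 10}; by pigeonhole those values go to them, so strike 4, 10 from Ivy, Grace, Kira.
Ivy's domain is down to {6}, so Ivy = 6. Strike 6 from Liam, Kira.
That leaves Grace = 12. So Frank, Liam can't be 12.
Frank has just one choice, so Frank = 1. Eliminate 1 elsewhere: Liam.
So 19 goes to Liam.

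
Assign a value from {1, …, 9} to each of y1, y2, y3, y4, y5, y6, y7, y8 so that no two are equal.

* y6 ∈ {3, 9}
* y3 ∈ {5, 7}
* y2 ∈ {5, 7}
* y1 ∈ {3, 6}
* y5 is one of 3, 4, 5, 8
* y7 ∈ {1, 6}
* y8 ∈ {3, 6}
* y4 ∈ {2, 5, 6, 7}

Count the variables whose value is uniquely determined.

3

y1 and y8 share exactly the 2 values {3, 6}; by pigeonhole those values go to them, so strike 3, 6 from y4, y5, y6, y7.
y6's domain is down to {9}, so y6 = 9.
That leaves y7 = 1.
The 2 variables y2 and y3 are confined to {5, 7}, which locks those values in; drop them from y4, y5.
y4's domain is down to {2}, so y4 = 2.
Determined: y4=2, y6=9, y7=1. The other variables each still have more than one consistent value. That makes 3.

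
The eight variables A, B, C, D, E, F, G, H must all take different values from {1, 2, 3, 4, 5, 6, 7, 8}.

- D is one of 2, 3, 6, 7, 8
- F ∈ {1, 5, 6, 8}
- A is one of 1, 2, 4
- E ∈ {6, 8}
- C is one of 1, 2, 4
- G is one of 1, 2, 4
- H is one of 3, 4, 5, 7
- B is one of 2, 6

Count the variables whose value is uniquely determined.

A, C, G share exactly the 3 values {1, 2, 4}; by pigeonhole those values go to them, so strike 1, 2, 4 from B, D, F, H.
That leaves B = 6. Strike 6 from D, E, F.
E must be 8 (only option left). Eliminate 8 elsewhere: D, F.
F must be 5 (only option left). Strike 5 from H.
Determined: B=6, E=8, F=5. The other variables each still have more than one consistent value. That makes 3.

3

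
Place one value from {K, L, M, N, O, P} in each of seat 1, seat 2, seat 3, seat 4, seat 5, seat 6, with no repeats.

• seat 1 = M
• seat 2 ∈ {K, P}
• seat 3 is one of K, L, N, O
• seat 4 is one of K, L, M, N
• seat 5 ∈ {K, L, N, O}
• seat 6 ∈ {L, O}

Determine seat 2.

P

seat 1 must be M (only option left). Eliminate M elsewhere: seat 4.
The 5 still-open variables draw from only 5 values {K, L, N, O, P}, so each is used; only seat 2 can be P, hence seat 2 = P.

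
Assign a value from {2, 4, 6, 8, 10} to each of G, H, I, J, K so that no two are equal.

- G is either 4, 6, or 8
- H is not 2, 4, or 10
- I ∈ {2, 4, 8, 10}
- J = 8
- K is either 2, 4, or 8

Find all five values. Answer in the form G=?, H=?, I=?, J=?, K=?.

G=4, H=6, I=10, J=8, K=2

J's domain is down to {8}, so J = 8. Strike 8 from G, H, I, K.
H has just one choice, so H = 6. Strike 6 from G.
G must be 4 (only option left). Eliminate 4 elsewhere: I, K.
K has just one choice, so K = 2. Remove 2 from I.
I has just one choice, so I = 10.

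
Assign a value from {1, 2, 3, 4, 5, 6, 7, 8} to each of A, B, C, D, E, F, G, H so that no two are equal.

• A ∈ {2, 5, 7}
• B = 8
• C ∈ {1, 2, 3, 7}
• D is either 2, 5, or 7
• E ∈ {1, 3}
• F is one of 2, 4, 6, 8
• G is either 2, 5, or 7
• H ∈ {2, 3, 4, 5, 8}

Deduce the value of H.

4

B must be 8 (only option left). Eliminate 8 elsewhere: F, H.
The 7 still-open variables draw from only 7 values {1, 2, 3, 4, 5, 6, 7}, so each is used; only F can be 6, hence F = 6.
The 6 still-open variables together cover exactly {1, 2, 3, 4, 5, 7} — 6 values for 6 variables — and 4 appears only in H's list, so H = 4.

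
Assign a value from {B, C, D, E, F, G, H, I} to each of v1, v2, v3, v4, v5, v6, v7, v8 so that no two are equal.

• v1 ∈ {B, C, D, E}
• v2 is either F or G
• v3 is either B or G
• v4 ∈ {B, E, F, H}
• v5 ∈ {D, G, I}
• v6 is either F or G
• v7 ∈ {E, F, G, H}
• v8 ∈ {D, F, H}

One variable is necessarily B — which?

v3

The 8 variables together cover exactly {B, C, D, E, F, G, H, I} — 8 values for 8 variables — and C appears only in v1's list, so v1 = C.
Among the 7 still-open variables, I fits only v5 (and all 7 values in {B, D, E, F, G, H, I} must be used), so v5 = I.
Among the 6 still-open variables, D fits only v8 (and all 6 values in {B, D, E, F, G, H} must be used), so v8 = D.
The 2 variables v2 and v6 are confined to {F, G}, which locks those values in; drop them from v3, v4, v7.
So B goes to v3.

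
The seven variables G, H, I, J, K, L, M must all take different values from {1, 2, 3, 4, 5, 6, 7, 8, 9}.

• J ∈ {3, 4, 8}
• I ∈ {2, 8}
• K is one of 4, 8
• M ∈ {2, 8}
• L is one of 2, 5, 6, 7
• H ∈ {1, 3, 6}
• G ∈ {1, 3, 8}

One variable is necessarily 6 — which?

H

I and M share exactly the 2 values {2, 8}; by pigeonhole those values go to them, so strike 2, 8 from G, J, K, L.
K's domain is down to {4}, so K = 4. Strike 4 from J.
J's domain is down to {3}, so J = 3. Remove 3 from G, H.
G must be 1 (only option left). Remove 1 from H.
So 6 goes to H.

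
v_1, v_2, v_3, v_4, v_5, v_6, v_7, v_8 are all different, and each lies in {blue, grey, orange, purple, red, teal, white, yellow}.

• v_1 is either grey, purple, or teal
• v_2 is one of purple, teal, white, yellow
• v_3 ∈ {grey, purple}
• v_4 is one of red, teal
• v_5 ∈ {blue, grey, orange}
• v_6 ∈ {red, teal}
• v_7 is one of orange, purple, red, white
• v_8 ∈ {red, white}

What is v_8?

The 8 variables together cover exactly {blue, grey, orange, purple, red, teal, white, yellow} — 8 values for 8 variables — and blue appears only in v_5's list, so v_5 = blue.
The 7 still-open variables draw from only 7 values {grey, orange, purple, red, teal, white, yellow}, so each is used; only v_7 can be orange, hence v_7 = orange.
Among the 6 still-open variables, yellow fits only v_2 (and all 6 values in {grey, purple, red, teal, white, yellow} must be used), so v_2 = yellow.
The 5 still-open variables draw from only 5 values {grey, purple, red, teal, white}, so each is used; only v_8 can be white, hence v_8 = white.

white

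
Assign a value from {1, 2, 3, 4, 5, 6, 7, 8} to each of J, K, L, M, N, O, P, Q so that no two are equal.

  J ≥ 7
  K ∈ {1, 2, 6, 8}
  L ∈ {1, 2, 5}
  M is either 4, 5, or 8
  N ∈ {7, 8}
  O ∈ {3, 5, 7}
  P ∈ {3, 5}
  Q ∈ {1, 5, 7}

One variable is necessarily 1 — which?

Q

The 8 variables together cover exactly {1, 2, 3, 4, 5, 6, 7, 8} — 8 values for 8 variables — and 4 appears only in M's list, so M = 4.
The 7 still-open variables together cover exactly {1, 2, 3, 5, 6, 7, 8} — 7 values for 7 variables — and 6 appears only in K's list, so K = 6.
Among the 6 still-open variables, 2 fits only L (and all 6 values in {1, 2, 3, 5, 7, 8} must be used), so L = 2.
The 5 still-open variables draw from only 5 values {1, 3, 5, 7, 8}, so each is used; only Q can be 1, hence Q = 1.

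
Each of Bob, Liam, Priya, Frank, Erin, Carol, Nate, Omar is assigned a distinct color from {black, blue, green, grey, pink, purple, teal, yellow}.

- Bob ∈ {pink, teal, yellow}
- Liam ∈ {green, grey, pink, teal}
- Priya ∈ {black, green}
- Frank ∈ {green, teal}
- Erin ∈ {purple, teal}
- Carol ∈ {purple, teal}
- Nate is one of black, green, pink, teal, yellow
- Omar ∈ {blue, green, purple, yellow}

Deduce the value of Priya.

The 8 variables together cover exactly {black, blue, green, grey, pink, purple, teal, yellow} — 8 values for 8 variables — and blue appears only in Omar's list, so Omar = blue.
Among the 7 still-open variables, grey fits only Liam (and all 7 values in {black, green, grey, pink, purple, teal, yellow} must be used), so Liam = grey.
Erin and Carol between them cover only {purple, teal} — a naked pair. Remove those values from Bob, Frank, Nate.
Frank's domain is down to {green}, so Frank = green. So Priya, Nate can't be green.
So Priya = black.

black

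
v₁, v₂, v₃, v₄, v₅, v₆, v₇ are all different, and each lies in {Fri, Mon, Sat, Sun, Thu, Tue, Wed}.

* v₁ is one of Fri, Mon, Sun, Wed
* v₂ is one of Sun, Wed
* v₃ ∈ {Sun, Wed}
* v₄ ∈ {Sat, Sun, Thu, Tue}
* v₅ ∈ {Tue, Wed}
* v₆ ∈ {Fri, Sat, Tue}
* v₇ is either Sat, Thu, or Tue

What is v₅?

Tue

The 7 variables together cover exactly {Fri, Mon, Sat, Sun, Thu, Tue, Wed} — 7 values for 7 variables — and Mon appears only in v₁'s list, so v₁ = Mon.
The 6 still-open variables draw from only 6 values {Fri, Sat, Sun, Thu, Tue, Wed}, so each is used; only v₆ can be Fri, hence v₆ = Fri.
v₂ and v₃ between them cover only {Sun, Wed} — a naked pair. Remove those values from v₄, v₅.
So v₅ = Tue.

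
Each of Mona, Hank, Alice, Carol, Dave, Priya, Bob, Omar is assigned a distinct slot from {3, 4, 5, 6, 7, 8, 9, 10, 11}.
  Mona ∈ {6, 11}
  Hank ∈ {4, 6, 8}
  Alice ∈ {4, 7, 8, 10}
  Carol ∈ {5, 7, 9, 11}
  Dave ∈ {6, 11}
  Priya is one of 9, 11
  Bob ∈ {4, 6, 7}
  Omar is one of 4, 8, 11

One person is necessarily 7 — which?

Among the 8 variables, 5 fits only Carol (and all 8 values in {4, 5, 6, 7, 8, 9, 10, 11} must be used), so Carol = 5.
The 7 still-open variables draw from only 7 values {4, 6, 7, 8, 9, 10, 11}, so each is used; only Priya can be 9, hence Priya = 9.
Among the 6 still-open variables, 10 fits only Alice (and all 6 values in {4, 6, 7, 8, 10, 11} must be used), so Alice = 10.
Among the 5 still-open variables, 7 fits only Bob (and all 5 values in {4, 6, 7, 8, 11} must be used), so Bob = 7.

Bob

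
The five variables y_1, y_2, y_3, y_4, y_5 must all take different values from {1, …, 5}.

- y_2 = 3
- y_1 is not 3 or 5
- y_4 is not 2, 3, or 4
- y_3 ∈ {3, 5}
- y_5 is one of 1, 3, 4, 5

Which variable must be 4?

y_5

y_2 has just one choice, so y_2 = 3. Strike 3 from y_3, y_5.
y_3 must be 5 (only option left). Remove 5 from y_4, y_5.
That leaves y_4 = 1. Remove 1 from y_1, y_5.
So 4 goes to y_5.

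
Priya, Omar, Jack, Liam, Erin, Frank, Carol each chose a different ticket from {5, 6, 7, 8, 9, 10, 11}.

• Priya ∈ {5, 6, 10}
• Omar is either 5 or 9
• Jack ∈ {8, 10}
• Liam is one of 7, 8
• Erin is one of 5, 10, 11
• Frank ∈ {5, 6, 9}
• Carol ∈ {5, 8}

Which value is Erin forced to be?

Among the 7 variables, 7 fits only Liam (and all 7 values in {5, 6, 7, 8, 9, 10, 11} must be used), so Liam = 7.
The 6 still-open variables together cover exactly {5, 6, 8, 9, 10, 11} — 6 values for 6 variables — and 11 appears only in Erin's list, so Erin = 11.

11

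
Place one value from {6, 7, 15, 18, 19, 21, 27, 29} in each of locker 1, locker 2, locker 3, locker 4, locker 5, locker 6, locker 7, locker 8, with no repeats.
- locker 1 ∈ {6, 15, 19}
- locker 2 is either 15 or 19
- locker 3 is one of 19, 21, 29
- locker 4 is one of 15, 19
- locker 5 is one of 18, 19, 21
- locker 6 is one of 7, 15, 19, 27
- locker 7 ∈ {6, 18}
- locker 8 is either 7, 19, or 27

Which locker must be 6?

The 8 variables draw from only 8 values {6, 7, 15, 18, 19, 21, 27, 29}, so each is used; only locker 3 can be 29, hence locker 3 = 29.
Among the 7 still-open variables, 21 fits only locker 5 (and all 7 values in {6, 7, 15, 18, 19, 21, 27} must be used), so locker 5 = 21.
Among the 6 still-open variables, 18 fits only locker 7 (and all 6 values in {6, 7, 15, 18, 19, 27} must be used), so locker 7 = 18.
The 5 still-open variables together cover exactly {6, 7, 15, 19, 27} — 5 values for 5 variables — and 6 appears only in locker 1's list, so locker 1 = 6.

locker 1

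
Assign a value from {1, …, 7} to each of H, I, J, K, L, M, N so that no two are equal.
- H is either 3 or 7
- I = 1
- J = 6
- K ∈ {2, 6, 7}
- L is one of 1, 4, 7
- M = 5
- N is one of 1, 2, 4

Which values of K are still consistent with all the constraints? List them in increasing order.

2, 7

I must be 1 (only option left). So L, N can't be 1.
That leaves J = 6. So K can't be 6.
M has just one choice, so M = 5.
Among the 4 still-open variables, 3 fits only H (and all 4 values in {2, 3, 4, 7} must be used), so H = 3.
No further eliminations apply; K can still be any of 2, 7.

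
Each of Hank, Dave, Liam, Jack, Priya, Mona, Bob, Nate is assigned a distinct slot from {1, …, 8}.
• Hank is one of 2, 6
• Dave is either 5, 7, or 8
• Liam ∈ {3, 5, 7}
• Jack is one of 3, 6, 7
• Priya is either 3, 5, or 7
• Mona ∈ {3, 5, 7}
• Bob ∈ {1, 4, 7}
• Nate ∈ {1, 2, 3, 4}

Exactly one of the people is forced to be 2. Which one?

The 8 variables draw from only 8 values {1, 2, 3, 4, 5, 6, 7, 8}, so each is used; only Dave can be 8, hence Dave = 8.
Liam, Priya, Mona between them cover only {3, 5, 7} — a naked triple. Remove those values from Jack, Bob, Nate.
Jack has just one choice, so Jack = 6. Eliminate 6 elsewhere: Hank.
So 2 goes to Hank.

Hank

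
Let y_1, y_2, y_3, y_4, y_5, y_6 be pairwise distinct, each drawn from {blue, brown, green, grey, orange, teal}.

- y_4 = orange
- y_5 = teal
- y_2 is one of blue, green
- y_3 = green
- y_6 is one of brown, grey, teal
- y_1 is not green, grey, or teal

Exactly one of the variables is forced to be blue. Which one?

y_2

y_3 has just one choice, so y_3 = green. Strike green from y_2.
So blue goes to y_2.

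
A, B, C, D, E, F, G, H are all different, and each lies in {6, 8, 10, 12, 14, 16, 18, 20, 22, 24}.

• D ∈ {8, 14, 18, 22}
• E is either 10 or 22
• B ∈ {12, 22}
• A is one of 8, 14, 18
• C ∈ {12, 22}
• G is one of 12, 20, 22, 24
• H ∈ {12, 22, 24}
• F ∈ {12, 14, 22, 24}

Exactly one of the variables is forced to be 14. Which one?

Among the 8 variables, 10 fits only E (and all 8 values in {8, 10, 12, 14, 18, 20, 22, 24} must be used), so E = 10.
The 7 still-open variables draw from only 7 values {8, 12, 14, 18, 20, 22, 24}, so each is used; only G can be 20, hence G = 20.
The 2 variables B and C are confined to {12, 22}, which locks those values in; drop them from D, F, H.
That leaves H = 24. So F can't be 24.
So 14 goes to F.

F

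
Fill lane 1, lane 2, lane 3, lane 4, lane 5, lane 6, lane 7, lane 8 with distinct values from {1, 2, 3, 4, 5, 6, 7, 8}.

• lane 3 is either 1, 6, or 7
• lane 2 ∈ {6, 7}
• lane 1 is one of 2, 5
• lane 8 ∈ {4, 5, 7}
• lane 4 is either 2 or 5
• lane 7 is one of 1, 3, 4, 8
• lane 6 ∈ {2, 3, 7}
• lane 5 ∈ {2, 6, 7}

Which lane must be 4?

The 8 variables together cover exactly {1, 2, 3, 4, 5, 6, 7, 8} — 8 values for 8 variables — and 8 appears only in lane 7's list, so lane 7 = 8.
The 7 still-open variables together cover exactly {1, 2, 3, 4, 5, 6, 7} — 7 values for 7 variables — and 1 appears only in lane 3's list, so lane 3 = 1.
The 6 still-open variables draw from only 6 values {2, 3, 4, 5, 6, 7}, so each is used; only lane 6 can be 3, hence lane 6 = 3.
Among the 5 still-open variables, 4 fits only lane 8 (and all 5 values in {2, 4, 5, 6, 7} must be used), so lane 8 = 4.

lane 8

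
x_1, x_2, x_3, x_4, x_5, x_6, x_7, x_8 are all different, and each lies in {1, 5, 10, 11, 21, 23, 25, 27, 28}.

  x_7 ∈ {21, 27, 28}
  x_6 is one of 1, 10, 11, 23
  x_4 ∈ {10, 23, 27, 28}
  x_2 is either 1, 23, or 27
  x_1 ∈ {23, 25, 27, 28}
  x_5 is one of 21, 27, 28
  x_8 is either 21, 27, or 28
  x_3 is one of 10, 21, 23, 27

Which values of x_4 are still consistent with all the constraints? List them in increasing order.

10, 23

The 8 variables draw from only 8 values {1, 10, 11, 21, 23, 25, 27, 28}, so each is used; only x_6 can be 11, hence x_6 = 11.
Among the 7 still-open variables, 1 fits only x_2 (and all 7 values in {1, 10, 21, 23, 25, 27, 28} must be used), so x_2 = 1.
Among the 6 still-open variables, 25 fits only x_1 (and all 6 values in {10, 21, 23, 25, 27, 28} must be used), so x_1 = 25.
x_5, x_7, x_8 between them cover only {21, 27, 28} — a naked triple. Remove those values from x_3, x_4.
No further eliminations apply; x_4 can still be any of 10, 23.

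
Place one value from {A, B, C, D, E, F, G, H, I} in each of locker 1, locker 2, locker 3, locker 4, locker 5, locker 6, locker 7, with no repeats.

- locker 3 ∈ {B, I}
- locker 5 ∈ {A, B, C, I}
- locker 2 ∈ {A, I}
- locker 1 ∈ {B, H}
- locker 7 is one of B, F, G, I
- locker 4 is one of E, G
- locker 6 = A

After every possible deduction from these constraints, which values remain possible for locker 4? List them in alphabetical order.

locker 6 has just one choice, so locker 6 = A. Remove A from locker 2, locker 5.
locker 2's domain is down to {I}, so locker 2 = I. Eliminate I elsewhere: locker 3, locker 5, locker 7.
locker 3 has just one choice, so locker 3 = B. Eliminate B elsewhere: locker 1, locker 5, locker 7.
locker 5 must be C (only option left).
That leaves locker 1 = H.
No further eliminations apply; locker 4 can still be any of E, G.

E, G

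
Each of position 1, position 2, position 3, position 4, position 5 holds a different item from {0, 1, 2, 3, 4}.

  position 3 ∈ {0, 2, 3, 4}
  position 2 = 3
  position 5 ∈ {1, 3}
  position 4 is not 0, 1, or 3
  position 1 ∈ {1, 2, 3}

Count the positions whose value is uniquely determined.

5

position 2 has just one choice, so position 2 = 3. Strike 3 from position 1, position 3, position 5.
position 5 must be 1 (only option left). Strike 1 from position 1.
That leaves position 1 = 2. Strike 2 from position 3, position 4.
That leaves position 4 = 4. Strike 4 from position 3.
position 3 has just one choice, so position 3 = 0.
Every position is fixed: position 1=2, position 2=3, position 3=0, position 4=4, position 5=1. That makes 5.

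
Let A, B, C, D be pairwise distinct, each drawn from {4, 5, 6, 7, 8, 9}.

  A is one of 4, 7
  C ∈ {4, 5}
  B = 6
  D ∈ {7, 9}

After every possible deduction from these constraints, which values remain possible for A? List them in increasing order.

B has just one choice, so B = 6.
No further eliminations apply; A can still be any of 4, 7.

4, 7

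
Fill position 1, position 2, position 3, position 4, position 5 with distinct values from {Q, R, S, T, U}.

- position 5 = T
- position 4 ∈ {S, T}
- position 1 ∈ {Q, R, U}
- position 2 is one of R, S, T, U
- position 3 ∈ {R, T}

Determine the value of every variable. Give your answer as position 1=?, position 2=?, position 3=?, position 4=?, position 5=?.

position 5 must be T (only option left). So position 2, position 3, position 4 can't be T.
That leaves position 3 = R. Remove R from position 1, position 2.
position 4 must be S (only option left). Remove S from position 2.
That leaves position 2 = U. Remove U from position 1.
position 1 has just one choice, so position 1 = Q.

position 1=Q, position 2=U, position 3=R, position 4=S, position 5=T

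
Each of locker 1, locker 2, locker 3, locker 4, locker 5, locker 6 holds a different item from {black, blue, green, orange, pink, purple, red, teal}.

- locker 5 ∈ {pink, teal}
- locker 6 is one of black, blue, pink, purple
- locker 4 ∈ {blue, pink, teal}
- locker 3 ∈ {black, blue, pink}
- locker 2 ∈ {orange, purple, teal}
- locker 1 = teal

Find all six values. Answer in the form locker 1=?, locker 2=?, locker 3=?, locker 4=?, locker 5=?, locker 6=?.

locker 1 has just one choice, so locker 1 = teal. So locker 2, locker 4, locker 5 can't be teal.
locker 5 has just one choice, so locker 5 = pink. So locker 3, locker 4, locker 6 can't be pink.
locker 4 must be blue (only option left). Remove blue from locker 3, locker 6.
locker 3's domain is down to {black}, so locker 3 = black. So locker 6 can't be black.
locker 6 must be purple (only option left). Strike purple from locker 2.
locker 2 must be orange (only option left).

locker 1=teal, locker 2=orange, locker 3=black, locker 4=blue, locker 5=pink, locker 6=purple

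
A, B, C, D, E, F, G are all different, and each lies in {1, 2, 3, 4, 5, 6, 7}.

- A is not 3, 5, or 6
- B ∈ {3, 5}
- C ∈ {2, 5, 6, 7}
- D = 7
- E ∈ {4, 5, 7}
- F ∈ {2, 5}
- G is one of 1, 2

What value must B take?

D must be 7 (only option left). So A, C, E can't be 7.
The 6 still-open variables draw from only 6 values {1, 2, 3, 4, 5, 6}, so each is used; only B can be 3, hence B = 3.

3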